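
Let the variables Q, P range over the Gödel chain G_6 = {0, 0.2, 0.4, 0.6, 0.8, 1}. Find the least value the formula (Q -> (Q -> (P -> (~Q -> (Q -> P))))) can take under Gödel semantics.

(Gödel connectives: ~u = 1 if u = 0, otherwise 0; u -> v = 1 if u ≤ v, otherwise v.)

Every assignment gives 1. For instance at Q = 0, P = 0:
  ~Q: Gödel ¬ of 0 = 1 (operand is 0)
  (Q -> P): 0 ≤ 0, so result = 1
  (~Q -> (Q -> P)): 1 ≤ 1, so result = 1
  (P -> (~Q -> (Q -> P))): 0 ≤ 1, so result = 1
  (Q -> (P -> (~Q -> (Q -> P)))): 0 ≤ 1, so result = 1
  (Q -> (Q -> (P -> (~Q -> (Q -> P))))): 0 ≤ 1, so result = 1
All 36 assignments give value 1 — the formula is a G_6-tautology.

1.00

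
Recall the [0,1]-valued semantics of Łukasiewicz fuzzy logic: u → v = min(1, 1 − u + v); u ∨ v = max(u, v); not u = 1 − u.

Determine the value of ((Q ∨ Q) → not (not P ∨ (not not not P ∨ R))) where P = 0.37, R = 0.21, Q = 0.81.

0.56

(Q ∨ Q) = max(0.81, 0.81) = 0.81
not P: Łukasiewicz ¬ gives 1 − 0.37 = 0.63
not P: Łukasiewicz ¬ gives 1 − 0.37 = 0.63
not not P: Łukasiewicz ¬ gives 1 − 0.63 = 0.37
not not not P: Łukasiewicz ¬ gives 1 − 0.37 = 0.63
(not not not P ∨ R) = max(0.63, 0.21) = 0.63
(not P ∨ (not not not P ∨ R)) = max(0.63, 0.63) = 0.63
not (not P ∨ (not not not P ∨ R)): Łukasiewicz ¬ gives 1 − 0.63 = 0.37
((Q ∨ Q) → not (not P ∨ (not not not P ∨ R))): min(1, 1 − 0.81 + 0.37) = 0.56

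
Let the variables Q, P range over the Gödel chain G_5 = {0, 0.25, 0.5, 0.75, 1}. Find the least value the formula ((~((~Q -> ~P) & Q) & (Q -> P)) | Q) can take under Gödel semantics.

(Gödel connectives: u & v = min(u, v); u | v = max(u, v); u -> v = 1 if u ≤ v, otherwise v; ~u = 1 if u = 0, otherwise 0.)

The minimum is attained at Q = 0.25, P = 0:
  ~Q: Gödel ¬ of 0.25 = 0 (operand ≠ 0)
  ~P: Gödel ¬ of 0 = 1 (operand is 0)
  (~Q -> ~P): 0 ≤ 1, so result = 1
  ((~Q -> ~P) & Q) = min(1, 0.25) = 0.25
  ~((~Q -> ~P) & Q): Gödel ¬ of 0.25 = 0 (operand ≠ 0)
  (Q -> P): 0.25 > 0, so result = 0
  (~((~Q -> ~P) & Q) & (Q -> P)) = min(0, 0) = 0
  ((~((~Q -> ~P) & Q) & (Q -> P)) | Q) = max(0, 0.25) = 0.25
Checking all 25 assignments confirms none give a value below 0.25.

0.25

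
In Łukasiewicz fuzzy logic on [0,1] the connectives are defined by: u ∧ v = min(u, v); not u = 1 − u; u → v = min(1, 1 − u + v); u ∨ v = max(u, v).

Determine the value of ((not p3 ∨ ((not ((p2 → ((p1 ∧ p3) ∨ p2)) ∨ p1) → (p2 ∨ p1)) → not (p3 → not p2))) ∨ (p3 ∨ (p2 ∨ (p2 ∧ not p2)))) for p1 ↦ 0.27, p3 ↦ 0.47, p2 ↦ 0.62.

not p3: Łukasiewicz ¬ gives 1 − 0.47 = 0.53
(p1 ∧ p3) = min(0.27, 0.47) = 0.27
((p1 ∧ p3) ∨ p2) = max(0.27, 0.62) = 0.62
(p2 → ((p1 ∧ p3) ∨ p2)): min(1, 1 − 0.62 + 0.62) = 1
((p2 → ((p1 ∧ p3) ∨ p2)) ∨ p1) = max(1, 0.27) = 1
not ((p2 → ((p1 ∧ p3) ∨ p2)) ∨ p1): Łukasiewicz ¬ gives 1 − 1 = 0
(p2 ∨ p1) = max(0.62, 0.27) = 0.62
(not ((p2 → ((p1 ∧ p3) ∨ p2)) ∨ p1) → (p2 ∨ p1)): min(1, 1 − 0 + 0.62) = 1
not p2: Łukasiewicz ¬ gives 1 − 0.62 = 0.38
(p3 → not p2): min(1, 1 − 0.47 + 0.38) = 0.91
not (p3 → not p2): Łukasiewicz ¬ gives 1 − 0.91 = 0.09
((not ((p2 → ((p1 ∧ p3) ∨ p2)) ∨ p1) → (p2 ∨ p1)) → not (p3 → not p2)): min(1, 1 − 1 + 0.09) = 0.09
(not p3 ∨ ((not ((p2 → ((p1 ∧ p3) ∨ p2)) ∨ p1) → (p2 ∨ p1)) → not (p3 → not p2))) = max(0.53, 0.09) = 0.53
not p2: Łukasiewicz ¬ gives 1 − 0.62 = 0.38
(p2 ∧ not p2) = min(0.62, 0.38) = 0.38
(p2 ∨ (p2 ∧ not p2)) = max(0.62, 0.38) = 0.62
(p3 ∨ (p2 ∨ (p2 ∧ not p2))) = max(0.47, 0.62) = 0.62
((not p3 ∨ ((not ((p2 → ((p1 ∧ p3) ∨ p2)) ∨ p1) → (p2 ∨ p1)) → not (p3 → not p2))) ∨ (p3 ∨ (p2 ∨ (p2 ∧ not p2)))) = max(0.53, 0.62) = 0.62

0.62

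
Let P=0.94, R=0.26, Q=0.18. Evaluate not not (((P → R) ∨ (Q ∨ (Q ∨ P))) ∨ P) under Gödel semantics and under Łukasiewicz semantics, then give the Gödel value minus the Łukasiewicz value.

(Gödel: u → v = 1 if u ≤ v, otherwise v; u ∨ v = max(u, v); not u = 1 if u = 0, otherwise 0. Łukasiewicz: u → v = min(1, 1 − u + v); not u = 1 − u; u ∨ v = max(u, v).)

0.06

Gödel evaluation:
  (P → R): 0.94 > 0.26, so result = 0.26
  (Q ∨ P) = max(0.18, 0.94) = 0.94
  (Q ∨ (Q ∨ P)) = max(0.18, 0.94) = 0.94
  ((P → R) ∨ (Q ∨ (Q ∨ P))) = max(0.26, 0.94) = 0.94
  (((P → R) ∨ (Q ∨ (Q ∨ P))) ∨ P) = max(0.94, 0.94) = 0.94
  not (((P → R) ∨ (Q ∨ (Q ∨ P))) ∨ P): Gödel ¬ of 0.94 = 0 (operand ≠ 0)
  not not (((P → R) ∨ (Q ∨ (Q ∨ P))) ∨ P): Gödel ¬ of 0 = 1 (operand is 0)
  Gödel value = 1
Łukasiewicz evaluation:
  (P → R): min(1, 1 − 0.94 + 0.26) = 0.32
  (Q ∨ P) = max(0.18, 0.94) = 0.94
  (Q ∨ (Q ∨ P)) = max(0.18, 0.94) = 0.94
  ((P → R) ∨ (Q ∨ (Q ∨ P))) = max(0.32, 0.94) = 0.94
  (((P → R) ∨ (Q ∨ (Q ∨ P))) ∨ P) = max(0.94, 0.94) = 0.94
  not (((P → R) ∨ (Q ∨ (Q ∨ P))) ∨ P): Łukasiewicz ¬ gives 1 − 0.94 = 0.06
  not not (((P → R) ∨ (Q ∨ (Q ∨ P))) ∨ P): Łukasiewicz ¬ gives 1 − 0.06 = 0.94
  Łukasiewicz value = 0.94
Difference: 1 − 0.94 = 0.06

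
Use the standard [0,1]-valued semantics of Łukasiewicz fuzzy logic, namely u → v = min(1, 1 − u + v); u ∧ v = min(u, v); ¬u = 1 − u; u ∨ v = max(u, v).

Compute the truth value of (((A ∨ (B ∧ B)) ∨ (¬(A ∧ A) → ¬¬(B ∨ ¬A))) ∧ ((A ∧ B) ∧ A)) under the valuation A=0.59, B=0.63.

(B ∧ B) = min(0.63, 0.63) = 0.63
(A ∨ (B ∧ B)) = max(0.59, 0.63) = 0.63
(A ∧ A) = min(0.59, 0.59) = 0.59
¬(A ∧ A): Łukasiewicz ¬ gives 1 − 0.59 = 0.41
¬A: Łukasiewicz ¬ gives 1 − 0.59 = 0.41
(B ∨ ¬A) = max(0.63, 0.41) = 0.63
¬(B ∨ ¬A): Łukasiewicz ¬ gives 1 − 0.63 = 0.37
¬¬(B ∨ ¬A): Łukasiewicz ¬ gives 1 − 0.37 = 0.63
(¬(A ∧ A) → ¬¬(B ∨ ¬A)): min(1, 1 − 0.41 + 0.63) = 1
((A ∨ (B ∧ B)) ∨ (¬(A ∧ A) → ¬¬(B ∨ ¬A))) = max(0.63, 1) = 1
(A ∧ B) = min(0.59, 0.63) = 0.59
((A ∧ B) ∧ A) = min(0.59, 0.59) = 0.59
(((A ∨ (B ∧ B)) ∨ (¬(A ∧ A) → ¬¬(B ∨ ¬A))) ∧ ((A ∧ B) ∧ A)) = min(1, 0.59) = 0.59

0.59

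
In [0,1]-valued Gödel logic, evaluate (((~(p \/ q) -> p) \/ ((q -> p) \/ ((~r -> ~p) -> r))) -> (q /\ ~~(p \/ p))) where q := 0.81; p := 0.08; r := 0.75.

(p \/ q) = max(0.08, 0.81) = 0.81
~(p \/ q): Gödel ¬ of 0.81 = 0 (operand ≠ 0)
(~(p \/ q) -> p): 0 ≤ 0.08, so result = 1
(q -> p): 0.81 > 0.08, so result = 0.08
~r: Gödel ¬ of 0.75 = 0 (operand ≠ 0)
~p: Gödel ¬ of 0.08 = 0 (operand ≠ 0)
(~r -> ~p): 0 ≤ 0, so result = 1
((~r -> ~p) -> r): 1 > 0.75, so result = 0.75
((q -> p) \/ ((~r -> ~p) -> r)) = max(0.08, 0.75) = 0.75
((~(p \/ q) -> p) \/ ((q -> p) \/ ((~r -> ~p) -> r))) = max(1, 0.75) = 1
(p \/ p) = max(0.08, 0.08) = 0.08
~(p \/ p): Gödel ¬ of 0.08 = 0 (operand ≠ 0)
~~(p \/ p): Gödel ¬ of 0 = 1 (operand is 0)
(q /\ ~~(p \/ p)) = min(0.81, 1) = 0.81
(((~(p \/ q) -> p) \/ ((q -> p) \/ ((~r -> ~p) -> r))) -> (q /\ ~~(p \/ p))): 1 > 0.81, so result = 0.81

0.81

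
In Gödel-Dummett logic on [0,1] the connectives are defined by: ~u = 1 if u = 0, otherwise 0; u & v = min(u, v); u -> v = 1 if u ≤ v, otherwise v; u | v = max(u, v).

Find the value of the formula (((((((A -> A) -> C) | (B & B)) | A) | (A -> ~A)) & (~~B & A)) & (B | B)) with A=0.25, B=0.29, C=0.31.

(A -> A): 0.25 ≤ 0.25, so result = 1
((A -> A) -> C): 1 > 0.31, so result = 0.31
(B & B) = min(0.29, 0.29) = 0.29
(((A -> A) -> C) | (B & B)) = max(0.31, 0.29) = 0.31
((((A -> A) -> C) | (B & B)) | A) = max(0.31, 0.25) = 0.31
~A: Gödel ¬ of 0.25 = 0 (operand ≠ 0)
(A -> ~A): 0.25 > 0, so result = 0
(((((A -> A) -> C) | (B & B)) | A) | (A -> ~A)) = max(0.31, 0) = 0.31
~B: Gödel ¬ of 0.29 = 0 (operand ≠ 0)
~~B: Gödel ¬ of 0 = 1 (operand is 0)
(~~B & A) = min(1, 0.25) = 0.25
((((((A -> A) -> C) | (B & B)) | A) | (A -> ~A)) & (~~B & A)) = min(0.31, 0.25) = 0.25
(B | B) = max(0.29, 0.29) = 0.29
(((((((A -> A) -> C) | (B & B)) | A) | (A -> ~A)) & (~~B & A)) & (B | B)) = min(0.25, 0.29) = 0.25

0.25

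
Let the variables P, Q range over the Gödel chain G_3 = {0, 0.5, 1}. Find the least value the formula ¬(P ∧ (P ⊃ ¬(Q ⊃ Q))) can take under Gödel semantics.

Every assignment gives 1. For instance at P = 0, Q = 0:
  (Q ⊃ Q): 0 ≤ 0, so result = 1
  ¬(Q ⊃ Q): Gödel ¬ of 1 = 0 (operand ≠ 0)
  (P ⊃ ¬(Q ⊃ Q)): 0 ≤ 0, so result = 1
  (P ∧ (P ⊃ ¬(Q ⊃ Q))) = min(0, 1) = 0
  ¬(P ∧ (P ⊃ ¬(Q ⊃ Q))): Gödel ¬ of 0 = 1 (operand is 0)
All 9 assignments give value 1 — the formula is a G_3-tautology.

1.00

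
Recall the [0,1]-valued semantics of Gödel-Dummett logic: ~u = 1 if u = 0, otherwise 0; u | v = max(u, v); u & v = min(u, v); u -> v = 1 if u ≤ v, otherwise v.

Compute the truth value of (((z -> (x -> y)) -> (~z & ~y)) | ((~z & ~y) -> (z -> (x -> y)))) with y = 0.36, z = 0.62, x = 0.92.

(x -> y): 0.92 > 0.36, so result = 0.36
(z -> (x -> y)): 0.62 > 0.36, so result = 0.36
~z: Gödel ¬ of 0.62 = 0 (operand ≠ 0)
~y: Gödel ¬ of 0.36 = 0 (operand ≠ 0)
(~z & ~y) = min(0, 0) = 0
((z -> (x -> y)) -> (~z & ~y)): 0.36 > 0, so result = 0
~z: Gödel ¬ of 0.62 = 0 (operand ≠ 0)
~y: Gödel ¬ of 0.36 = 0 (operand ≠ 0)
(~z & ~y) = min(0, 0) = 0
(x -> y): 0.92 > 0.36, so result = 0.36
(z -> (x -> y)): 0.62 > 0.36, so result = 0.36
((~z & ~y) -> (z -> (x -> y))): 0 ≤ 0.36, so result = 1
(((z -> (x -> y)) -> (~z & ~y)) | ((~z & ~y) -> (z -> (x -> y)))) = max(0, 1) = 1

1.00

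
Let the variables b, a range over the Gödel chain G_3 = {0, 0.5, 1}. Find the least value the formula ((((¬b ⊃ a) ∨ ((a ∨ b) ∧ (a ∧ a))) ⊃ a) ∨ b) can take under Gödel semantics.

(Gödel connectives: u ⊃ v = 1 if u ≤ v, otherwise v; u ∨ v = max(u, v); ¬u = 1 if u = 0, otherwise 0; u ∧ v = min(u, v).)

0.50

The minimum is attained at b = 0.5, a = 0:
  ¬b: Gödel ¬ of 0.5 = 0 (operand ≠ 0)
  (¬b ⊃ a): 0 ≤ 0, so result = 1
  (a ∨ b) = max(0, 0.5) = 0.5
  (a ∧ a) = min(0, 0) = 0
  ((a ∨ b) ∧ (a ∧ a)) = min(0.5, 0) = 0
  ((¬b ⊃ a) ∨ ((a ∨ b) ∧ (a ∧ a))) = max(1, 0) = 1
  (((¬b ⊃ a) ∨ ((a ∨ b) ∧ (a ∧ a))) ⊃ a): 1 > 0, so result = 0
  ((((¬b ⊃ a) ∨ ((a ∨ b) ∧ (a ∧ a))) ⊃ a) ∨ b) = max(0, 0.5) = 0.5
Checking all 9 assignments confirms none give a value below 0.50.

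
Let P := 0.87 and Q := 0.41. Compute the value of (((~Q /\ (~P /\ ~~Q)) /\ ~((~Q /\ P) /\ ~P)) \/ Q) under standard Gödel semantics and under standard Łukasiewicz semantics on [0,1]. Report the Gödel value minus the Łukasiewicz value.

0.00

Gödel evaluation:
  ~Q: Gödel ¬ of 0.41 = 0 (operand ≠ 0)
  ~P: Gödel ¬ of 0.87 = 0 (operand ≠ 0)
  ~Q: Gödel ¬ of 0.41 = 0 (operand ≠ 0)
  ~~Q: Gödel ¬ of 0 = 1 (operand is 0)
  (~P /\ ~~Q) = min(0, 1) = 0
  (~Q /\ (~P /\ ~~Q)) = min(0, 0) = 0
  ~Q: Gödel ¬ of 0.41 = 0 (operand ≠ 0)
  (~Q /\ P) = min(0, 0.87) = 0
  ~P: Gödel ¬ of 0.87 = 0 (operand ≠ 0)
  ((~Q /\ P) /\ ~P) = min(0, 0) = 0
  ~((~Q /\ P) /\ ~P): Gödel ¬ of 0 = 1 (operand is 0)
  ((~Q /\ (~P /\ ~~Q)) /\ ~((~Q /\ P) /\ ~P)) = min(0, 1) = 0
  (((~Q /\ (~P /\ ~~Q)) /\ ~((~Q /\ P) /\ ~P)) \/ Q) = max(0, 0.41) = 0.41
  Gödel value = 0.41
Łukasiewicz evaluation:
  ~Q: Łukasiewicz ¬ gives 1 − 0.41 = 0.59
  ~P: Łukasiewicz ¬ gives 1 − 0.87 = 0.13
  ~Q: Łukasiewicz ¬ gives 1 − 0.41 = 0.59
  ~~Q: Łukasiewicz ¬ gives 1 − 0.59 = 0.41
  (~P /\ ~~Q) = min(0.13, 0.41) = 0.13
  (~Q /\ (~P /\ ~~Q)) = min(0.59, 0.13) = 0.13
  ~Q: Łukasiewicz ¬ gives 1 − 0.41 = 0.59
  (~Q /\ P) = min(0.59, 0.87) = 0.59
  ~P: Łukasiewicz ¬ gives 1 − 0.87 = 0.13
  ((~Q /\ P) /\ ~P) = min(0.59, 0.13) = 0.13
  ~((~Q /\ P) /\ ~P): Łukasiewicz ¬ gives 1 − 0.13 = 0.87
  ((~Q /\ (~P /\ ~~Q)) /\ ~((~Q /\ P) /\ ~P)) = min(0.13, 0.87) = 0.13
  (((~Q /\ (~P /\ ~~Q)) /\ ~((~Q /\ P) /\ ~P)) \/ Q) = max(0.13, 0.41) = 0.41
  Łukasiewicz value = 0.41
Difference: 0.41 − 0.41 = 0.00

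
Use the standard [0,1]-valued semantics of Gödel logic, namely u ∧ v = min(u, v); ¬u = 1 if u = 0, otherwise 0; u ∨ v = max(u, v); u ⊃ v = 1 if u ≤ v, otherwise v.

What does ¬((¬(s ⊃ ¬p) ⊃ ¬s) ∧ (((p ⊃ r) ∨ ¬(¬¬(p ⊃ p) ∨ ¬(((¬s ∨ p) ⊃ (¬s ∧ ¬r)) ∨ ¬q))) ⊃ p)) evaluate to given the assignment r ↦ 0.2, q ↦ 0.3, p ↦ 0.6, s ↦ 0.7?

1.00

¬p: Gödel ¬ of 0.6 = 0 (operand ≠ 0)
(s ⊃ ¬p): 0.7 > 0, so result = 0
¬(s ⊃ ¬p): Gödel ¬ of 0 = 1 (operand is 0)
¬s: Gödel ¬ of 0.7 = 0 (operand ≠ 0)
(¬(s ⊃ ¬p) ⊃ ¬s): 1 > 0, so result = 0
(p ⊃ r): 0.6 > 0.2, so result = 0.2
(p ⊃ p): 0.6 ≤ 0.6, so result = 1
¬(p ⊃ p): Gödel ¬ of 1 = 0 (operand ≠ 0)
¬¬(p ⊃ p): Gödel ¬ of 0 = 1 (operand is 0)
¬s: Gödel ¬ of 0.7 = 0 (operand ≠ 0)
(¬s ∨ p) = max(0, 0.6) = 0.6
¬s: Gödel ¬ of 0.7 = 0 (operand ≠ 0)
¬r: Gödel ¬ of 0.2 = 0 (operand ≠ 0)
(¬s ∧ ¬r) = min(0, 0) = 0
((¬s ∨ p) ⊃ (¬s ∧ ¬r)): 0.6 > 0, so result = 0
¬q: Gödel ¬ of 0.3 = 0 (operand ≠ 0)
(((¬s ∨ p) ⊃ (¬s ∧ ¬r)) ∨ ¬q) = max(0, 0) = 0
¬(((¬s ∨ p) ⊃ (¬s ∧ ¬r)) ∨ ¬q): Gödel ¬ of 0 = 1 (operand is 0)
(¬¬(p ⊃ p) ∨ ¬(((¬s ∨ p) ⊃ (¬s ∧ ¬r)) ∨ ¬q)) = max(1, 1) = 1
¬(¬¬(p ⊃ p) ∨ ¬(((¬s ∨ p) ⊃ (¬s ∧ ¬r)) ∨ ¬q)): Gödel ¬ of 1 = 0 (operand ≠ 0)
((p ⊃ r) ∨ ¬(¬¬(p ⊃ p) ∨ ¬(((¬s ∨ p) ⊃ (¬s ∧ ¬r)) ∨ ¬q))) = max(0.2, 0) = 0.2
(((p ⊃ r) ∨ ¬(¬¬(p ⊃ p) ∨ ¬(((¬s ∨ p) ⊃ (¬s ∧ ¬r)) ∨ ¬q))) ⊃ p): 0.2 ≤ 0.6, so result = 1
((¬(s ⊃ ¬p) ⊃ ¬s) ∧ (((p ⊃ r) ∨ ¬(¬¬(p ⊃ p) ∨ ¬(((¬s ∨ p) ⊃ (¬s ∧ ¬r)) ∨ ¬q))) ⊃ p)) = min(0, 1) = 0
¬((¬(s ⊃ ¬p) ⊃ ¬s) ∧ (((p ⊃ r) ∨ ¬(¬¬(p ⊃ p) ∨ ¬(((¬s ∨ p) ⊃ (¬s ∧ ¬r)) ∨ ¬q))) ⊃ p)): Gödel ¬ of 0 = 1 (operand is 0)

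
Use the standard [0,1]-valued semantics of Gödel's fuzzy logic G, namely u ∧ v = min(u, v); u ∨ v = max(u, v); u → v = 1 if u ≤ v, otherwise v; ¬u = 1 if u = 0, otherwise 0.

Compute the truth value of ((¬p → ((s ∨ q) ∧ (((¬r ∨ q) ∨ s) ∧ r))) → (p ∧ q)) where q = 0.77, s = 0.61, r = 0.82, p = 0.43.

0.43

¬p: Gödel ¬ of 0.43 = 0 (operand ≠ 0)
(s ∨ q) = max(0.61, 0.77) = 0.77
¬r: Gödel ¬ of 0.82 = 0 (operand ≠ 0)
(¬r ∨ q) = max(0, 0.77) = 0.77
((¬r ∨ q) ∨ s) = max(0.77, 0.61) = 0.77
(((¬r ∨ q) ∨ s) ∧ r) = min(0.77, 0.82) = 0.77
((s ∨ q) ∧ (((¬r ∨ q) ∨ s) ∧ r)) = min(0.77, 0.77) = 0.77
(¬p → ((s ∨ q) ∧ (((¬r ∨ q) ∨ s) ∧ r))): 0 ≤ 0.77, so result = 1
(p ∧ q) = min(0.43, 0.77) = 0.43
((¬p → ((s ∨ q) ∧ (((¬r ∨ q) ∨ s) ∧ r))) → (p ∧ q)): 1 > 0.43, so result = 0.43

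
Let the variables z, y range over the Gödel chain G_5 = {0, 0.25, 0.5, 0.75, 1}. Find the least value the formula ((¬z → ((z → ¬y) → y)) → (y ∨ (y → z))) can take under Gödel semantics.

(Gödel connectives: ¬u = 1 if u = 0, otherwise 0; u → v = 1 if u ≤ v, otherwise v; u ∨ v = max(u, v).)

The minimum is attained at z = 0.25, y = 0.5:
  ¬z: Gödel ¬ of 0.25 = 0 (operand ≠ 0)
  ¬y: Gödel ¬ of 0.5 = 0 (operand ≠ 0)
  (z → ¬y): 0.25 > 0, so result = 0
  ((z → ¬y) → y): 0 ≤ 0.5, so result = 1
  (¬z → ((z → ¬y) → y)): 0 ≤ 1, so result = 1
  (y → z): 0.5 > 0.25, so result = 0.25
  (y ∨ (y → z)) = max(0.5, 0.25) = 0.5
  ((¬z → ((z → ¬y) → y)) → (y ∨ (y → z))): 1 > 0.5, so result = 0.5
Checking all 25 assignments confirms none give a value below 0.50.

0.50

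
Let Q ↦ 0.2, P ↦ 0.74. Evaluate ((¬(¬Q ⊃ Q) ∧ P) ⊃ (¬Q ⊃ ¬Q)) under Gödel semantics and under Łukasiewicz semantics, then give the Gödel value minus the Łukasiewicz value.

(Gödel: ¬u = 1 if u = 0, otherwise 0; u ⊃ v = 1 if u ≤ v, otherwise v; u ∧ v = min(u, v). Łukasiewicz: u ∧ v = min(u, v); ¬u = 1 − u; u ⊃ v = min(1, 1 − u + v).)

Gödel evaluation:
  ¬Q: Gödel ¬ of 0.2 = 0 (operand ≠ 0)
  (¬Q ⊃ Q): 0 ≤ 0.2, so result = 1
  ¬(¬Q ⊃ Q): Gödel ¬ of 1 = 0 (operand ≠ 0)
  (¬(¬Q ⊃ Q) ∧ P) = min(0, 0.74) = 0
  ¬Q: Gödel ¬ of 0.2 = 0 (operand ≠ 0)
  ¬Q: Gödel ¬ of 0.2 = 0 (operand ≠ 0)
  (¬Q ⊃ ¬Q): 0 ≤ 0, so result = 1
  ((¬(¬Q ⊃ Q) ∧ P) ⊃ (¬Q ⊃ ¬Q)): 0 ≤ 1, so result = 1
  Gödel value = 1
Łukasiewicz evaluation:
  ¬Q: Łukasiewicz ¬ gives 1 − 0.2 = 0.8
  (¬Q ⊃ Q): min(1, 1 − 0.8 + 0.2) = 0.4
  ¬(¬Q ⊃ Q): Łukasiewicz ¬ gives 1 − 0.4 = 0.6
  (¬(¬Q ⊃ Q) ∧ P) = min(0.6, 0.74) = 0.6
  ¬Q: Łukasiewicz ¬ gives 1 − 0.2 = 0.8
  ¬Q: Łukasiewicz ¬ gives 1 − 0.2 = 0.8
  (¬Q ⊃ ¬Q): min(1, 1 − 0.8 + 0.8) = 1
  ((¬(¬Q ⊃ Q) ∧ P) ⊃ (¬Q ⊃ ¬Q)): min(1, 1 − 0.6 + 1) = 1
  Łukasiewicz value = 1
Difference: 1 − 1 = 0.00

0.00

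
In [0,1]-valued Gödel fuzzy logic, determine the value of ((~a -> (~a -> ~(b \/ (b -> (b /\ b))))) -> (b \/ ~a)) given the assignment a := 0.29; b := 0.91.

~a: Gödel ¬ of 0.29 = 0 (operand ≠ 0)
~a: Gödel ¬ of 0.29 = 0 (operand ≠ 0)
(b /\ b) = min(0.91, 0.91) = 0.91
(b -> (b /\ b)): 0.91 ≤ 0.91, so result = 1
(b \/ (b -> (b /\ b))) = max(0.91, 1) = 1
~(b \/ (b -> (b /\ b))): Gödel ¬ of 1 = 0 (operand ≠ 0)
(~a -> ~(b \/ (b -> (b /\ b)))): 0 ≤ 0, so result = 1
(~a -> (~a -> ~(b \/ (b -> (b /\ b))))): 0 ≤ 1, so result = 1
~a: Gödel ¬ of 0.29 = 0 (operand ≠ 0)
(b \/ ~a) = max(0.91, 0) = 0.91
((~a -> (~a -> ~(b \/ (b -> (b /\ b))))) -> (b \/ ~a)): 1 > 0.91, so result = 0.91

0.91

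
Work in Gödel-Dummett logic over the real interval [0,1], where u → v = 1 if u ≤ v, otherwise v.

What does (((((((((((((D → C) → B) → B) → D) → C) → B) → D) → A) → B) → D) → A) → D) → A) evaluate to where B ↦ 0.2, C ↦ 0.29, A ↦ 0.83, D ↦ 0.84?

0.83

(D → C): 0.84 > 0.29, so result = 0.29
((D → C) → B): 0.29 > 0.2, so result = 0.2
(((D → C) → B) → B): 0.2 ≤ 0.2, so result = 1
((((D → C) → B) → B) → D): 1 > 0.84, so result = 0.84
(((((D → C) → B) → B) → D) → C): 0.84 > 0.29, so result = 0.29
((((((D → C) → B) → B) → D) → C) → B): 0.29 > 0.2, so result = 0.2
(((((((D → C) → B) → B) → D) → C) → B) → D): 0.2 ≤ 0.84, so result = 1
((((((((D → C) → B) → B) → D) → C) → B) → D) → A): 1 > 0.83, so result = 0.83
(((((((((D → C) → B) → B) → D) → C) → B) → D) → A) → B): 0.83 > 0.2, so result = 0.2
((((((((((D → C) → B) → B) → D) → C) → B) → D) → A) → B) → D): 0.2 ≤ 0.84, so result = 1
(((((((((((D → C) → B) → B) → D) → C) → B) → D) → A) → B) → D) → A): 1 > 0.83, so result = 0.83
((((((((((((D → C) → B) → B) → D) → C) → B) → D) → A) → B) → D) → A) → D): 0.83 ≤ 0.84, so result = 1
(((((((((((((D → C) → B) → B) → D) → C) → B) → D) → A) → B) → D) → A) → D) → A): 1 > 0.83, so result = 0.83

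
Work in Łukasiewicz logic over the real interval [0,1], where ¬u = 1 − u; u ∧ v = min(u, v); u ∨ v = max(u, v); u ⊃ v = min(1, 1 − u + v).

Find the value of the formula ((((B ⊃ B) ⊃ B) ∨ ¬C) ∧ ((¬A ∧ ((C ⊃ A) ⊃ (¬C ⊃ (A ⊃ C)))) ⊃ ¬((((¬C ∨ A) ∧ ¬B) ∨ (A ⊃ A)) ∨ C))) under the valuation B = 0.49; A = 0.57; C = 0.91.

0.49

(B ⊃ B): min(1, 1 − 0.49 + 0.49) = 1
((B ⊃ B) ⊃ B): min(1, 1 − 1 + 0.49) = 0.49
¬C: Łukasiewicz ¬ gives 1 − 0.91 = 0.09
(((B ⊃ B) ⊃ B) ∨ ¬C) = max(0.49, 0.09) = 0.49
¬A: Łukasiewicz ¬ gives 1 − 0.57 = 0.43
(C ⊃ A): min(1, 1 − 0.91 + 0.57) = 0.66
¬C: Łukasiewicz ¬ gives 1 − 0.91 = 0.09
(A ⊃ C): min(1, 1 − 0.57 + 0.91) = 1
(¬C ⊃ (A ⊃ C)): min(1, 1 − 0.09 + 1) = 1
((C ⊃ A) ⊃ (¬C ⊃ (A ⊃ C))): min(1, 1 − 0.66 + 1) = 1
(¬A ∧ ((C ⊃ A) ⊃ (¬C ⊃ (A ⊃ C)))) = min(0.43, 1) = 0.43
¬C: Łukasiewicz ¬ gives 1 − 0.91 = 0.09
(¬C ∨ A) = max(0.09, 0.57) = 0.57
¬B: Łukasiewicz ¬ gives 1 − 0.49 = 0.51
((¬C ∨ A) ∧ ¬B) = min(0.57, 0.51) = 0.51
(A ⊃ A): min(1, 1 − 0.57 + 0.57) = 1
(((¬C ∨ A) ∧ ¬B) ∨ (A ⊃ A)) = max(0.51, 1) = 1
((((¬C ∨ A) ∧ ¬B) ∨ (A ⊃ A)) ∨ C) = max(1, 0.91) = 1
¬((((¬C ∨ A) ∧ ¬B) ∨ (A ⊃ A)) ∨ C): Łukasiewicz ¬ gives 1 − 1 = 0
((¬A ∧ ((C ⊃ A) ⊃ (¬C ⊃ (A ⊃ C)))) ⊃ ¬((((¬C ∨ A) ∧ ¬B) ∨ (A ⊃ A)) ∨ C)): min(1, 1 − 0.43 + 0) = 0.57
((((B ⊃ B) ⊃ B) ∨ ¬C) ∧ ((¬A ∧ ((C ⊃ A) ⊃ (¬C ⊃ (A ⊃ C)))) ⊃ ¬((((¬C ∨ A) ∧ ¬B) ∨ (A ⊃ A)) ∨ C))) = min(0.49, 0.57) = 0.49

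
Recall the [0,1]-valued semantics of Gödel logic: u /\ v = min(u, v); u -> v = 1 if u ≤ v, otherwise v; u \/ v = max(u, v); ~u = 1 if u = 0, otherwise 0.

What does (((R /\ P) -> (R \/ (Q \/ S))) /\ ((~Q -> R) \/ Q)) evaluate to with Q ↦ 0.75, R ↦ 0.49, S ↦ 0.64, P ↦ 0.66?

(R /\ P) = min(0.49, 0.66) = 0.49
(Q \/ S) = max(0.75, 0.64) = 0.75
(R \/ (Q \/ S)) = max(0.49, 0.75) = 0.75
((R /\ P) -> (R \/ (Q \/ S))): 0.49 ≤ 0.75, so result = 1
~Q: Gödel ¬ of 0.75 = 0 (operand ≠ 0)
(~Q -> R): 0 ≤ 0.49, so result = 1
((~Q -> R) \/ Q) = max(1, 0.75) = 1
(((R /\ P) -> (R \/ (Q \/ S))) /\ ((~Q -> R) \/ Q)) = min(1, 1) = 1

1.00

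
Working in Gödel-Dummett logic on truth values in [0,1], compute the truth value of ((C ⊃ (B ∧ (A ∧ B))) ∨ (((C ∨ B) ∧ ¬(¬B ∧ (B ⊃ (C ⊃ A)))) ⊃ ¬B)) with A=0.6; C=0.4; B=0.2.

(A ∧ B) = min(0.6, 0.2) = 0.2
(B ∧ (A ∧ B)) = min(0.2, 0.2) = 0.2
(C ⊃ (B ∧ (A ∧ B))): 0.4 > 0.2, so result = 0.2
(C ∨ B) = max(0.4, 0.2) = 0.4
¬B: Gödel ¬ of 0.2 = 0 (operand ≠ 0)
(C ⊃ A): 0.4 ≤ 0.6, so result = 1
(B ⊃ (C ⊃ A)): 0.2 ≤ 1, so result = 1
(¬B ∧ (B ⊃ (C ⊃ A))) = min(0, 1) = 0
¬(¬B ∧ (B ⊃ (C ⊃ A))): Gödel ¬ of 0 = 1 (operand is 0)
((C ∨ B) ∧ ¬(¬B ∧ (B ⊃ (C ⊃ A)))) = min(0.4, 1) = 0.4
¬B: Gödel ¬ of 0.2 = 0 (operand ≠ 0)
(((C ∨ B) ∧ ¬(¬B ∧ (B ⊃ (C ⊃ A)))) ⊃ ¬B): 0.4 > 0, so result = 0
((C ⊃ (B ∧ (A ∧ B))) ∨ (((C ∨ B) ∧ ¬(¬B ∧ (B ⊃ (C ⊃ A)))) ⊃ ¬B)) = max(0.2, 0) = 0.2

0.20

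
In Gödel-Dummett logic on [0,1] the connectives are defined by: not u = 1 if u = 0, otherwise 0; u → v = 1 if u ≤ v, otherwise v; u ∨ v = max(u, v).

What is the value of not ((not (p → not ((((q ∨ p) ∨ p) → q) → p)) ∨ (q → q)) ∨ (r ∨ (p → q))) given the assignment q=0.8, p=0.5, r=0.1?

0.00

(q ∨ p) = max(0.8, 0.5) = 0.8
((q ∨ p) ∨ p) = max(0.8, 0.5) = 0.8
(((q ∨ p) ∨ p) → q): 0.8 ≤ 0.8, so result = 1
((((q ∨ p) ∨ p) → q) → p): 1 > 0.5, so result = 0.5
not ((((q ∨ p) ∨ p) → q) → p): Gödel ¬ of 0.5 = 0 (operand ≠ 0)
(p → not ((((q ∨ p) ∨ p) → q) → p)): 0.5 > 0, so result = 0
not (p → not ((((q ∨ p) ∨ p) → q) → p)): Gödel ¬ of 0 = 1 (operand is 0)
(q → q): 0.8 ≤ 0.8, so result = 1
(not (p → not ((((q ∨ p) ∨ p) → q) → p)) ∨ (q → q)) = max(1, 1) = 1
(p → q): 0.5 ≤ 0.8, so result = 1
(r ∨ (p → q)) = max(0.1, 1) = 1
((not (p → not ((((q ∨ p) ∨ p) → q) → p)) ∨ (q → q)) ∨ (r ∨ (p → q))) = max(1, 1) = 1
not ((not (p → not ((((q ∨ p) ∨ p) → q) → p)) ∨ (q → q)) ∨ (r ∨ (p → q))): Gödel ¬ of 1 = 0 (operand ≠ 0)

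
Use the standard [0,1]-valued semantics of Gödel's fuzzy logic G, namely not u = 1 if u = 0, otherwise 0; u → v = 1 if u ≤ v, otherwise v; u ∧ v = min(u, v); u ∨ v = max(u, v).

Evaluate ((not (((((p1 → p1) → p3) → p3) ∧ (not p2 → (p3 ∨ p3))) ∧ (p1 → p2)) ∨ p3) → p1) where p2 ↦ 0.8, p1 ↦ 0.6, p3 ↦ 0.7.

0.60

(p1 → p1): 0.6 ≤ 0.6, so result = 1
((p1 → p1) → p3): 1 > 0.7, so result = 0.7
(((p1 → p1) → p3) → p3): 0.7 ≤ 0.7, so result = 1
not p2: Gödel ¬ of 0.8 = 0 (operand ≠ 0)
(p3 ∨ p3) = max(0.7, 0.7) = 0.7
(not p2 → (p3 ∨ p3)): 0 ≤ 0.7, so result = 1
((((p1 → p1) → p3) → p3) ∧ (not p2 → (p3 ∨ p3))) = min(1, 1) = 1
(p1 → p2): 0.6 ≤ 0.8, so result = 1
(((((p1 → p1) → p3) → p3) ∧ (not p2 → (p3 ∨ p3))) ∧ (p1 → p2)) = min(1, 1) = 1
not (((((p1 → p1) → p3) → p3) ∧ (not p2 → (p3 ∨ p3))) ∧ (p1 → p2)): Gödel ¬ of 1 = 0 (operand ≠ 0)
(not (((((p1 → p1) → p3) → p3) ∧ (not p2 → (p3 ∨ p3))) ∧ (p1 → p2)) ∨ p3) = max(0, 0.7) = 0.7
((not (((((p1 → p1) → p3) → p3) ∧ (not p2 → (p3 ∨ p3))) ∧ (p1 → p2)) ∨ p3) → p1): 0.7 > 0.6, so result = 0.6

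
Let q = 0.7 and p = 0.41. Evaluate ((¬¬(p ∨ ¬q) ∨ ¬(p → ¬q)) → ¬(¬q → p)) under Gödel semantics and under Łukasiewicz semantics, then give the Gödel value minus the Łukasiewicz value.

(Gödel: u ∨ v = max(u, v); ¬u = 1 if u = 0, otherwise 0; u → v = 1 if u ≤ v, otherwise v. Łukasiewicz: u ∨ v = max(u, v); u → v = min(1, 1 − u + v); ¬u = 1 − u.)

-0.59

Gödel evaluation:
  ¬q: Gödel ¬ of 0.7 = 0 (operand ≠ 0)
  (p ∨ ¬q) = max(0.41, 0) = 0.41
  ¬(p ∨ ¬q): Gödel ¬ of 0.41 = 0 (operand ≠ 0)
  ¬¬(p ∨ ¬q): Gödel ¬ of 0 = 1 (operand is 0)
  ¬q: Gödel ¬ of 0.7 = 0 (operand ≠ 0)
  (p → ¬q): 0.41 > 0, so result = 0
  ¬(p → ¬q): Gödel ¬ of 0 = 1 (operand is 0)
  (¬¬(p ∨ ¬q) ∨ ¬(p → ¬q)) = max(1, 1) = 1
  ¬q: Gödel ¬ of 0.7 = 0 (operand ≠ 0)
  (¬q → p): 0 ≤ 0.41, so result = 1
  ¬(¬q → p): Gödel ¬ of 1 = 0 (operand ≠ 0)
  ((¬¬(p ∨ ¬q) ∨ ¬(p → ¬q)) → ¬(¬q → p)): 1 > 0, so result = 0
  Gödel value = 0
Łukasiewicz evaluation:
  ¬q: Łukasiewicz ¬ gives 1 − 0.7 = 0.3
  (p ∨ ¬q) = max(0.41, 0.3) = 0.41
  ¬(p ∨ ¬q): Łukasiewicz ¬ gives 1 − 0.41 = 0.59
  ¬¬(p ∨ ¬q): Łukasiewicz ¬ gives 1 − 0.59 = 0.41
  ¬q: Łukasiewicz ¬ gives 1 − 0.7 = 0.3
  (p → ¬q): min(1, 1 − 0.41 + 0.3) = 0.89
  ¬(p → ¬q): Łukasiewicz ¬ gives 1 − 0.89 = 0.11
  (¬¬(p ∨ ¬q) ∨ ¬(p → ¬q)) = max(0.41, 0.11) = 0.41
  ¬q: Łukasiewicz ¬ gives 1 − 0.7 = 0.3
  (¬q → p): min(1, 1 − 0.3 + 0.41) = 1
  ¬(¬q → p): Łukasiewicz ¬ gives 1 − 1 = 0
  ((¬¬(p ∨ ¬q) ∨ ¬(p → ¬q)) → ¬(¬q → p)): min(1, 1 − 0.41 + 0) = 0.59
  Łukasiewicz value = 0.59
Difference: 0 − 0.59 = -0.59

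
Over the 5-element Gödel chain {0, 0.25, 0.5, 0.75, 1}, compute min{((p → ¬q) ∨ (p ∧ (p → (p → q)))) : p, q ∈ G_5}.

0.25

The minimum is attained at p = 0.25, q = 0.25:
  ¬q: Gödel ¬ of 0.25 = 0 (operand ≠ 0)
  (p → ¬q): 0.25 > 0, so result = 0
  (p → q): 0.25 ≤ 0.25, so result = 1
  (p → (p → q)): 0.25 ≤ 1, so result = 1
  (p ∧ (p → (p → q))) = min(0.25, 1) = 0.25
  ((p → ¬q) ∨ (p ∧ (p → (p → q)))) = max(0, 0.25) = 0.25
Checking all 25 assignments confirms none give a value below 0.25.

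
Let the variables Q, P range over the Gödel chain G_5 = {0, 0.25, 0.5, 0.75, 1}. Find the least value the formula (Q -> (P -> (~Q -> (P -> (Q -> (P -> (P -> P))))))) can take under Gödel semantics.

Every assignment gives 1. For instance at Q = 0, P = 0:
  ~Q: Gödel ¬ of 0 = 1 (operand is 0)
  (P -> P): 0 ≤ 0, so result = 1
  (P -> (P -> P)): 0 ≤ 1, so result = 1
  (Q -> (P -> (P -> P))): 0 ≤ 1, so result = 1
  (P -> (Q -> (P -> (P -> P)))): 0 ≤ 1, so result = 1
  (~Q -> (P -> (Q -> (P -> (P -> P))))): 1 ≤ 1, so result = 1
  (P -> (~Q -> (P -> (Q -> (P -> (P -> P)))))): 0 ≤ 1, so result = 1
  (Q -> (P -> (~Q -> (P -> (Q -> (P -> (P -> P))))))): 0 ≤ 1, so result = 1
All 25 assignments give value 1 — the formula is a G_5-tautology.

1.00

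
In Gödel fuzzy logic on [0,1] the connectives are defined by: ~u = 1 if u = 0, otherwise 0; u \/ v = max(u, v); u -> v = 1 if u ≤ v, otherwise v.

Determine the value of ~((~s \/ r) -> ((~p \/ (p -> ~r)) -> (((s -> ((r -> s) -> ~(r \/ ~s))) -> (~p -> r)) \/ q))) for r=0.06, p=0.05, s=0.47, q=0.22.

~s: Gödel ¬ of 0.47 = 0 (operand ≠ 0)
(~s \/ r) = max(0, 0.06) = 0.06
~p: Gödel ¬ of 0.05 = 0 (operand ≠ 0)
~r: Gödel ¬ of 0.06 = 0 (operand ≠ 0)
(p -> ~r): 0.05 > 0, so result = 0
(~p \/ (p -> ~r)) = max(0, 0) = 0
(r -> s): 0.06 ≤ 0.47, so result = 1
~s: Gödel ¬ of 0.47 = 0 (operand ≠ 0)
(r \/ ~s) = max(0.06, 0) = 0.06
~(r \/ ~s): Gödel ¬ of 0.06 = 0 (operand ≠ 0)
((r -> s) -> ~(r \/ ~s)): 1 > 0, so result = 0
(s -> ((r -> s) -> ~(r \/ ~s))): 0.47 > 0, so result = 0
~p: Gödel ¬ of 0.05 = 0 (operand ≠ 0)
(~p -> r): 0 ≤ 0.06, so result = 1
((s -> ((r -> s) -> ~(r \/ ~s))) -> (~p -> r)): 0 ≤ 1, so result = 1
(((s -> ((r -> s) -> ~(r \/ ~s))) -> (~p -> r)) \/ q) = max(1, 0.22) = 1
((~p \/ (p -> ~r)) -> (((s -> ((r -> s) -> ~(r \/ ~s))) -> (~p -> r)) \/ q)): 0 ≤ 1, so result = 1
((~s \/ r) -> ((~p \/ (p -> ~r)) -> (((s -> ((r -> s) -> ~(r \/ ~s))) -> (~p -> r)) \/ q))): 0.06 ≤ 1, so result = 1
~((~s \/ r) -> ((~p \/ (p -> ~r)) -> (((s -> ((r -> s) -> ~(r \/ ~s))) -> (~p -> r)) \/ q))): Gödel ¬ of 1 = 0 (operand ≠ 0)

0.00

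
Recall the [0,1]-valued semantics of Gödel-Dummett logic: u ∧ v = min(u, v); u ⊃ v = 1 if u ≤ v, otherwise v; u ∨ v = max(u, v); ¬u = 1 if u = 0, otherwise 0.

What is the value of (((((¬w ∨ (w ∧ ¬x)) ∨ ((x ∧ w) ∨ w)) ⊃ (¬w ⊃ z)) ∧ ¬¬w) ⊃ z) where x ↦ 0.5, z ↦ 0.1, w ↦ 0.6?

¬w: Gödel ¬ of 0.6 = 0 (operand ≠ 0)
¬x: Gödel ¬ of 0.5 = 0 (operand ≠ 0)
(w ∧ ¬x) = min(0.6, 0) = 0
(¬w ∨ (w ∧ ¬x)) = max(0, 0) = 0
(x ∧ w) = min(0.5, 0.6) = 0.5
((x ∧ w) ∨ w) = max(0.5, 0.6) = 0.6
((¬w ∨ (w ∧ ¬x)) ∨ ((x ∧ w) ∨ w)) = max(0, 0.6) = 0.6
¬w: Gödel ¬ of 0.6 = 0 (operand ≠ 0)
(¬w ⊃ z): 0 ≤ 0.1, so result = 1
(((¬w ∨ (w ∧ ¬x)) ∨ ((x ∧ w) ∨ w)) ⊃ (¬w ⊃ z)): 0.6 ≤ 1, so result = 1
¬w: Gödel ¬ of 0.6 = 0 (operand ≠ 0)
¬¬w: Gödel ¬ of 0 = 1 (operand is 0)
((((¬w ∨ (w ∧ ¬x)) ∨ ((x ∧ w) ∨ w)) ⊃ (¬w ⊃ z)) ∧ ¬¬w) = min(1, 1) = 1
(((((¬w ∨ (w ∧ ¬x)) ∨ ((x ∧ w) ∨ w)) ⊃ (¬w ⊃ z)) ∧ ¬¬w) ⊃ z): 1 > 0.1, so result = 0.1

0.10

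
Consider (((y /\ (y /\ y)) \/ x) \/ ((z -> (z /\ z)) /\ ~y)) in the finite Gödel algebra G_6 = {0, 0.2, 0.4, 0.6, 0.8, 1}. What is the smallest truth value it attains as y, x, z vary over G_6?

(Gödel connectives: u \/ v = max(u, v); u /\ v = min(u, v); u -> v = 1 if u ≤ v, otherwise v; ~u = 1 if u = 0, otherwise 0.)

The minimum is attained at y = 0.2, x = 0, z = 0:
  (y /\ y) = min(0.2, 0.2) = 0.2
  (y /\ (y /\ y)) = min(0.2, 0.2) = 0.2
  ((y /\ (y /\ y)) \/ x) = max(0.2, 0) = 0.2
  (z /\ z) = min(0, 0) = 0
  (z -> (z /\ z)): 0 ≤ 0, so result = 1
  ~y: Gödel ¬ of 0.2 = 0 (operand ≠ 0)
  ((z -> (z /\ z)) /\ ~y) = min(1, 0) = 0
  (((y /\ (y /\ y)) \/ x) \/ ((z -> (z /\ z)) /\ ~y)) = max(0.2, 0) = 0.2
Checking all 216 assignments confirms none give a value below 0.20.

0.20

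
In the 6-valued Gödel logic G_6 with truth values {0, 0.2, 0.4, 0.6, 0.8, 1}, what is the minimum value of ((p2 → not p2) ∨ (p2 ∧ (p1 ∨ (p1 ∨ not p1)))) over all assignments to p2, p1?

0.20

The minimum is attained at p2 = 0.2, p1 = 0:
  not p2: Gödel ¬ of 0.2 = 0 (operand ≠ 0)
  (p2 → not p2): 0.2 > 0, so result = 0
  not p1: Gödel ¬ of 0 = 1 (operand is 0)
  (p1 ∨ not p1) = max(0, 1) = 1
  (p1 ∨ (p1 ∨ not p1)) = max(0, 1) = 1
  (p2 ∧ (p1 ∨ (p1 ∨ not p1))) = min(0.2, 1) = 0.2
  ((p2 → not p2) ∨ (p2 ∧ (p1 ∨ (p1 ∨ not p1)))) = max(0, 0.2) = 0.2
Checking all 36 assignments confirms none give a value below 0.20.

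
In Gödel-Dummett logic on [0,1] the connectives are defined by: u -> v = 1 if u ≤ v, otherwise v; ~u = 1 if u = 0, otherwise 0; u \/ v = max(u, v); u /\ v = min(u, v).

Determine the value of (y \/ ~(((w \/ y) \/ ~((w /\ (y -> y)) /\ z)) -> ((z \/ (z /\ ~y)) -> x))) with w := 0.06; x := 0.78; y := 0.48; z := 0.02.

(w \/ y) = max(0.06, 0.48) = 0.48
(y -> y): 0.48 ≤ 0.48, so result = 1
(w /\ (y -> y)) = min(0.06, 1) = 0.06
((w /\ (y -> y)) /\ z) = min(0.06, 0.02) = 0.02
~((w /\ (y -> y)) /\ z): Gödel ¬ of 0.02 = 0 (operand ≠ 0)
((w \/ y) \/ ~((w /\ (y -> y)) /\ z)) = max(0.48, 0) = 0.48
~y: Gödel ¬ of 0.48 = 0 (operand ≠ 0)
(z /\ ~y) = min(0.02, 0) = 0
(z \/ (z /\ ~y)) = max(0.02, 0) = 0.02
((z \/ (z /\ ~y)) -> x): 0.02 ≤ 0.78, so result = 1
(((w \/ y) \/ ~((w /\ (y -> y)) /\ z)) -> ((z \/ (z /\ ~y)) -> x)): 0.48 ≤ 1, so result = 1
~(((w \/ y) \/ ~((w /\ (y -> y)) /\ z)) -> ((z \/ (z /\ ~y)) -> x)): Gödel ¬ of 1 = 0 (operand ≠ 0)
(y \/ ~(((w \/ y) \/ ~((w /\ (y -> y)) /\ z)) -> ((z \/ (z /\ ~y)) -> x))) = max(0.48, 0) = 0.48

0.48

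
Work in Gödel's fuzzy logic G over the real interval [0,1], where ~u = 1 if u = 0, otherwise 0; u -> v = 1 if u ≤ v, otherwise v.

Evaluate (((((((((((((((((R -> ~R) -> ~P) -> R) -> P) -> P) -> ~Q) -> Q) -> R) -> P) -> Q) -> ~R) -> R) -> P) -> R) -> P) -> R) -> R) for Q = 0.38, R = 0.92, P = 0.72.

~R: Gödel ¬ of 0.92 = 0 (operand ≠ 0)
(R -> ~R): 0.92 > 0, so result = 0
~P: Gödel ¬ of 0.72 = 0 (operand ≠ 0)
((R -> ~R) -> ~P): 0 ≤ 0, so result = 1
(((R -> ~R) -> ~P) -> R): 1 > 0.92, so result = 0.92
((((R -> ~R) -> ~P) -> R) -> P): 0.92 > 0.72, so result = 0.72
(((((R -> ~R) -> ~P) -> R) -> P) -> P): 0.72 ≤ 0.72, so result = 1
~Q: Gödel ¬ of 0.38 = 0 (operand ≠ 0)
((((((R -> ~R) -> ~P) -> R) -> P) -> P) -> ~Q): 1 > 0, so result = 0
(((((((R -> ~R) -> ~P) -> R) -> P) -> P) -> ~Q) -> Q): 0 ≤ 0.38, so result = 1
((((((((R -> ~R) -> ~P) -> R) -> P) -> P) -> ~Q) -> Q) -> R): 1 > 0.92, so result = 0.92
(((((((((R -> ~R) -> ~P) -> R) -> P) -> P) -> ~Q) -> Q) -> R) -> P): 0.92 > 0.72, so result = 0.72
((((((((((R -> ~R) -> ~P) -> R) -> P) -> P) -> ~Q) -> Q) -> R) -> P) -> Q): 0.72 > 0.38, so result = 0.38
~R: Gödel ¬ of 0.92 = 0 (operand ≠ 0)
(((((((((((R -> ~R) -> ~P) -> R) -> P) -> P) -> ~Q) -> Q) -> R) -> P) -> Q) -> ~R): 0.38 > 0, so result = 0
((((((((((((R -> ~R) -> ~P) -> R) -> P) -> P) -> ~Q) -> Q) -> R) -> P) -> Q) -> ~R) -> R): 0 ≤ 0.92, so result = 1
(((((((((((((R -> ~R) -> ~P) -> R) -> P) -> P) -> ~Q) -> Q) -> R) -> P) -> Q) -> ~R) -> R) -> P): 1 > 0.72, so result = 0.72
((((((((((((((R -> ~R) -> ~P) -> R) -> P) -> P) -> ~Q) -> Q) -> R) -> P) -> Q) -> ~R) -> R) -> P) -> R): 0.72 ≤ 0.92, so result = 1
(((((((((((((((R -> ~R) -> ~P) -> R) -> P) -> P) -> ~Q) -> Q) -> R) -> P) -> Q) -> ~R) -> R) -> P) -> R) -> P): 1 > 0.72, so result = 0.72
((((((((((((((((R -> ~R) -> ~P) -> R) -> P) -> P) -> ~Q) -> Q) -> R) -> P) -> Q) -> ~R) -> R) -> P) -> R) -> P) -> R): 0.72 ≤ 0.92, so result = 1
(((((((((((((((((R -> ~R) -> ~P) -> R) -> P) -> P) -> ~Q) -> Q) -> R) -> P) -> Q) -> ~R) -> R) -> P) -> R) -> P) -> R) -> R): 1 > 0.92, so result = 0.92

0.92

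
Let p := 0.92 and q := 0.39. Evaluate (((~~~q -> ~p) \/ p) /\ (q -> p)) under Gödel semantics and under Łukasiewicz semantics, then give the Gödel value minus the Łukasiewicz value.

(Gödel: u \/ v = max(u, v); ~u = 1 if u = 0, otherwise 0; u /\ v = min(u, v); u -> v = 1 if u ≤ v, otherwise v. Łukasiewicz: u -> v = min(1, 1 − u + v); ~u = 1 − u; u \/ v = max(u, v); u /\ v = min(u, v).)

Gödel evaluation:
  ~q: Gödel ¬ of 0.39 = 0 (operand ≠ 0)
  ~~q: Gödel ¬ of 0 = 1 (operand is 0)
  ~~~q: Gödel ¬ of 1 = 0 (operand ≠ 0)
  ~p: Gödel ¬ of 0.92 = 0 (operand ≠ 0)
  (~~~q -> ~p): 0 ≤ 0, so result = 1
  ((~~~q -> ~p) \/ p) = max(1, 0.92) = 1
  (q -> p): 0.39 ≤ 0.92, so result = 1
  (((~~~q -> ~p) \/ p) /\ (q -> p)) = min(1, 1) = 1
  Gödel value = 1
Łukasiewicz evaluation:
  ~q: Łukasiewicz ¬ gives 1 − 0.39 = 0.61
  ~~q: Łukasiewicz ¬ gives 1 − 0.61 = 0.39
  ~~~q: Łukasiewicz ¬ gives 1 − 0.39 = 0.61
  ~p: Łukasiewicz ¬ gives 1 − 0.92 = 0.08
  (~~~q -> ~p): min(1, 1 − 0.61 + 0.08) = 0.47
  ((~~~q -> ~p) \/ p) = max(0.47, 0.92) = 0.92
  (q -> p): min(1, 1 − 0.39 + 0.92) = 1
  (((~~~q -> ~p) \/ p) /\ (q -> p)) = min(0.92, 1) = 0.92
  Łukasiewicz value = 0.92
Difference: 1 − 0.92 = 0.08

0.08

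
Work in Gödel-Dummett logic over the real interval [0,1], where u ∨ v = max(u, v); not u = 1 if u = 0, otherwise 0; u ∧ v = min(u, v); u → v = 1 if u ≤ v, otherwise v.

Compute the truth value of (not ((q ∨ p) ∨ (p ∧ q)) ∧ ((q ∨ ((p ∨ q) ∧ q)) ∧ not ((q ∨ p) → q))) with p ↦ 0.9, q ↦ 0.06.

0.00

(q ∨ p) = max(0.06, 0.9) = 0.9
(p ∧ q) = min(0.9, 0.06) = 0.06
((q ∨ p) ∨ (p ∧ q)) = max(0.9, 0.06) = 0.9
not ((q ∨ p) ∨ (p ∧ q)): Gödel ¬ of 0.9 = 0 (operand ≠ 0)
(p ∨ q) = max(0.9, 0.06) = 0.9
((p ∨ q) ∧ q) = min(0.9, 0.06) = 0.06
(q ∨ ((p ∨ q) ∧ q)) = max(0.06, 0.06) = 0.06
(q ∨ p) = max(0.06, 0.9) = 0.9
((q ∨ p) → q): 0.9 > 0.06, so result = 0.06
not ((q ∨ p) → q): Gödel ¬ of 0.06 = 0 (operand ≠ 0)
((q ∨ ((p ∨ q) ∧ q)) ∧ not ((q ∨ p) → q)) = min(0.06, 0) = 0
(not ((q ∨ p) ∨ (p ∧ q)) ∧ ((q ∨ ((p ∨ q) ∧ q)) ∧ not ((q ∨ p) → q))) = min(0, 0) = 0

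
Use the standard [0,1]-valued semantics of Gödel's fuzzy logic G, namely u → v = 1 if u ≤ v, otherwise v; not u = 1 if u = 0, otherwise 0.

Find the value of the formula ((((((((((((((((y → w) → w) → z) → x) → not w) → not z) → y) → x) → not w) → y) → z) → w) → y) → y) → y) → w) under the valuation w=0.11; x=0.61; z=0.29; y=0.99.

(y → w): 0.99 > 0.11, so result = 0.11
((y → w) → w): 0.11 ≤ 0.11, so result = 1
(((y → w) → w) → z): 1 > 0.29, so result = 0.29
((((y → w) → w) → z) → x): 0.29 ≤ 0.61, so result = 1
not w: Gödel ¬ of 0.11 = 0 (operand ≠ 0)
(((((y → w) → w) → z) → x) → not w): 1 > 0, so result = 0
not z: Gödel ¬ of 0.29 = 0 (operand ≠ 0)
((((((y → w) → w) → z) → x) → not w) → not z): 0 ≤ 0, so result = 1
(((((((y → w) → w) → z) → x) → not w) → not z) → y): 1 > 0.99, so result = 0.99
((((((((y → w) → w) → z) → x) → not w) → not z) → y) → x): 0.99 > 0.61, so result = 0.61
not w: Gödel ¬ of 0.11 = 0 (operand ≠ 0)
(((((((((y → w) → w) → z) → x) → not w) → not z) → y) → x) → not w): 0.61 > 0, so result = 0
((((((((((y → w) → w) → z) → x) → not w) → not z) → y) → x) → not w) → y): 0 ≤ 0.99, so result = 1
(((((((((((y → w) → w) → z) → x) → not w) → not z) → y) → x) → not w) → y) → z): 1 > 0.29, so result = 0.29
((((((((((((y → w) → w) → z) → x) → not w) → not z) → y) → x) → not w) → y) → z) → w): 0.29 > 0.11, so result = 0.11
(((((((((((((y → w) → w) → z) → x) → not w) → not z) → y) → x) → not w) → y) → z) → w) → y): 0.11 ≤ 0.99, so result = 1
((((((((((((((y → w) → w) → z) → x) → not w) → not z) → y) → x) → not w) → y) → z) → w) → y) → y): 1 > 0.99, so result = 0.99
(((((((((((((((y → w) → w) → z) → x) → not w) → not z) → y) → x) → not w) → y) → z) → w) → y) → y) → y): 0.99 ≤ 0.99, so result = 1
((((((((((((((((y → w) → w) → z) → x) → not w) → not z) → y) → x) → not w) → y) → z) → w) → y) → y) → y) → w): 1 > 0.11, so result = 0.11

0.11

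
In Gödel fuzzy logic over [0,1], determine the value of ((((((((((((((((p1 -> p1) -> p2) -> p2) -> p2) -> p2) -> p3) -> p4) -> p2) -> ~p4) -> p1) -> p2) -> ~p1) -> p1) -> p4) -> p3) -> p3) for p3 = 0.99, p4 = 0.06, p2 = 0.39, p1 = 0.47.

0.99

(p1 -> p1): 0.47 ≤ 0.47, so result = 1
((p1 -> p1) -> p2): 1 > 0.39, so result = 0.39
(((p1 -> p1) -> p2) -> p2): 0.39 ≤ 0.39, so result = 1
((((p1 -> p1) -> p2) -> p2) -> p2): 1 > 0.39, so result = 0.39
(((((p1 -> p1) -> p2) -> p2) -> p2) -> p2): 0.39 ≤ 0.39, so result = 1
((((((p1 -> p1) -> p2) -> p2) -> p2) -> p2) -> p3): 1 > 0.99, so result = 0.99
(((((((p1 -> p1) -> p2) -> p2) -> p2) -> p2) -> p3) -> p4): 0.99 > 0.06, so result = 0.06
((((((((p1 -> p1) -> p2) -> p2) -> p2) -> p2) -> p3) -> p4) -> p2): 0.06 ≤ 0.39, so result = 1
~p4: Gödel ¬ of 0.06 = 0 (operand ≠ 0)
(((((((((p1 -> p1) -> p2) -> p2) -> p2) -> p2) -> p3) -> p4) -> p2) -> ~p4): 1 > 0, so result = 0
((((((((((p1 -> p1) -> p2) -> p2) -> p2) -> p2) -> p3) -> p4) -> p2) -> ~p4) -> p1): 0 ≤ 0.47, so result = 1
(((((((((((p1 -> p1) -> p2) -> p2) -> p2) -> p2) -> p3) -> p4) -> p2) -> ~p4) -> p1) -> p2): 1 > 0.39, so result = 0.39
~p1: Gödel ¬ of 0.47 = 0 (operand ≠ 0)
((((((((((((p1 -> p1) -> p2) -> p2) -> p2) -> p2) -> p3) -> p4) -> p2) -> ~p4) -> p1) -> p2) -> ~p1): 0.39 > 0, so result = 0
(((((((((((((p1 -> p1) -> p2) -> p2) -> p2) -> p2) -> p3) -> p4) -> p2) -> ~p4) -> p1) -> p2) -> ~p1) -> p1): 0 ≤ 0.47, so result = 1
((((((((((((((p1 -> p1) -> p2) -> p2) -> p2) -> p2) -> p3) -> p4) -> p2) -> ~p4) -> p1) -> p2) -> ~p1) -> p1) -> p4): 1 > 0.06, so result = 0.06
(((((((((((((((p1 -> p1) -> p2) -> p2) -> p2) -> p2) -> p3) -> p4) -> p2) -> ~p4) -> p1) -> p2) -> ~p1) -> p1) -> p4) -> p3): 0.06 ≤ 0.99, so result = 1
((((((((((((((((p1 -> p1) -> p2) -> p2) -> p2) -> p2) -> p3) -> p4) -> p2) -> ~p4) -> p1) -> p2) -> ~p1) -> p1) -> p4) -> p3) -> p3): 1 > 0.99, so result = 0.99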